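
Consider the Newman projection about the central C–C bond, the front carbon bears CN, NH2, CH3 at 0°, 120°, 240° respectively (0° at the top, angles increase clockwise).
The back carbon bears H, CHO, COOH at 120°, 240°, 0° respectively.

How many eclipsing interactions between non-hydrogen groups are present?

Non-H eclipsing pairs: CN(0°)/COOH(0°); CH3(240°)/CHO(240°) — 2 interactions.

2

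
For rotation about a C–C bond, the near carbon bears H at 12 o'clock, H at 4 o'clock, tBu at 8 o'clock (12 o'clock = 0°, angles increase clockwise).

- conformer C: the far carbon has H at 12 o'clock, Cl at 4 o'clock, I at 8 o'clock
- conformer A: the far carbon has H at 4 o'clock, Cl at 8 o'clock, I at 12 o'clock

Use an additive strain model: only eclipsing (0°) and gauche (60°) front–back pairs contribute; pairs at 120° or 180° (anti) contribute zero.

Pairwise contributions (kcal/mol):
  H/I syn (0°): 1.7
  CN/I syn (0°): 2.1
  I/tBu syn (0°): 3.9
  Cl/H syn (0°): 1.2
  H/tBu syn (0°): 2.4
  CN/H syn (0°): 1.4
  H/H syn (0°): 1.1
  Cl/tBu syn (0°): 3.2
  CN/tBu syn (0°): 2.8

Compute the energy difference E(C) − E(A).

+0.2 kcal/mol

C (eclipsed): H(0°)/H(0°) eclipsed 1.1; H(120°)/Cl(120°) eclipsed 1.2; tBu(240°)/I(240°) eclipsed 3.9 → 6.2 kcal/mol.
A (eclipsed): H(0°)/I(0°) eclipsed 1.7; H(120°)/H(120°) eclipsed 1.1; tBu(240°)/Cl(240°) eclipsed 3.2 → 6.0 kcal/mol.
E(C) − E(A) = 6.2 − 6.0 = +0.2 kcal/mol.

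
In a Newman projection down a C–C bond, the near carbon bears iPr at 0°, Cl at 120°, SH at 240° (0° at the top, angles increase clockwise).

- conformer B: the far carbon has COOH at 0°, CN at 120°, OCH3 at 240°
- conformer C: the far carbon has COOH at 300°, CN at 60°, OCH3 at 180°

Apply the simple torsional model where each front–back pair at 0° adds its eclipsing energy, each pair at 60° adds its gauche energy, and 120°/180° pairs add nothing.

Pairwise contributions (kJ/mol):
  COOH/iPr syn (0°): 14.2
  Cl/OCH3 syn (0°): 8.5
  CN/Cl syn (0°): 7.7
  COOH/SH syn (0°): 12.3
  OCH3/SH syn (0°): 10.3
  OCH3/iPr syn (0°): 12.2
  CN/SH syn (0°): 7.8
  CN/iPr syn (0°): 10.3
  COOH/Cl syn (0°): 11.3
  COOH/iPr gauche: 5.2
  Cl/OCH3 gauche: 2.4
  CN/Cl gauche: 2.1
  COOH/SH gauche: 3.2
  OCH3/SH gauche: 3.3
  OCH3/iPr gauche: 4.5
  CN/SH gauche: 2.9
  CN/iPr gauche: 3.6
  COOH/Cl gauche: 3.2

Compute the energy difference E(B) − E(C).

B (eclipsed): iPr–COOH eclipsed, Cl–CN eclipsed, SH–OCH3 eclipsed; 14.2 + 7.7 + 10.3 = 32.2 kJ/mol.
C (staggered): iPr–COOH gauche, iPr–CN gauche, Cl–CN gauche, Cl–OCH3 gauche, SH–COOH gauche, SH–OCH3 gauche; 5.2 + 3.6 + 2.1 + 2.4 + 3.2 + 3.3 = 19.8 kJ/mol.
E(B) − E(C) = 32.2 − 19.8 = +12.4 kJ/mol.

+12.4 kJ/mol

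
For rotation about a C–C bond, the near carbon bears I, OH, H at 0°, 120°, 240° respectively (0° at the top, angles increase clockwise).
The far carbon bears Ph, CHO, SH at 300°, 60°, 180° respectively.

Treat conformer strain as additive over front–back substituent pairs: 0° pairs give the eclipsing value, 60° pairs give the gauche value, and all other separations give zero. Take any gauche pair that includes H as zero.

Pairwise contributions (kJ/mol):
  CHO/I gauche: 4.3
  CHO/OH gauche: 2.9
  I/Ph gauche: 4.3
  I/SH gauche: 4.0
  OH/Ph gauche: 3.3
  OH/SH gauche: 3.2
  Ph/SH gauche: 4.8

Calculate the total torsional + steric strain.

14.7 kJ/mol

This conformer (staggered): I(0°)/Ph(300°) gauche 4.3; I(0°)/CHO(60°) gauche 4.3; OH(120°)/CHO(60°) gauche 2.9; OH(120°)/SH(180°) gauche 3.2 → 14.7 kJ/mol.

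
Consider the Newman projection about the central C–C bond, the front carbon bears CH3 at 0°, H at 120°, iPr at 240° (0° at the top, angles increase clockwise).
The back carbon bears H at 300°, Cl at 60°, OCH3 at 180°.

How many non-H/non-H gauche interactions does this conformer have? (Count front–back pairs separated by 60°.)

2

Non-H gauche pairs: CH3(0°)/Cl(60°); iPr(240°)/OCH3(180°) — 2 interactions.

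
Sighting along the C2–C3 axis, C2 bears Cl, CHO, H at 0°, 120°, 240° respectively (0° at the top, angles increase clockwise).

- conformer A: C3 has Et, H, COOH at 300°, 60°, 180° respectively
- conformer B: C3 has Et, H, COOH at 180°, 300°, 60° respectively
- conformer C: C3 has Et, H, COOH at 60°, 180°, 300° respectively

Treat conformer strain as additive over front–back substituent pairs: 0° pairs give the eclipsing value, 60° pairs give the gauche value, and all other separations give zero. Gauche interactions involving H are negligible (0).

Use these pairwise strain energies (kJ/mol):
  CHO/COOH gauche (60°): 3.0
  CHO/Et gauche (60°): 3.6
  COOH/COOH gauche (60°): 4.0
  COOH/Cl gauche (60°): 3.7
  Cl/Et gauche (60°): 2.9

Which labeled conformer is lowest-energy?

A

A (staggered): Cl–Et gauche, CHO–COOH gauche; 2.9 + 3.0 = 5.9 kJ/mol.
B (staggered): Cl–COOH gauche, CHO–Et gauche, CHO–COOH gauche; 3.7 + 3.6 + 3.0 = 10.3 kJ/mol.
C (staggered): Cl–Et gauche, Cl–COOH gauche, CHO–Et gauche; 2.9 + 3.7 + 3.6 = 10.2 kJ/mol.
A has the lowest total (5.9 kJ/mol).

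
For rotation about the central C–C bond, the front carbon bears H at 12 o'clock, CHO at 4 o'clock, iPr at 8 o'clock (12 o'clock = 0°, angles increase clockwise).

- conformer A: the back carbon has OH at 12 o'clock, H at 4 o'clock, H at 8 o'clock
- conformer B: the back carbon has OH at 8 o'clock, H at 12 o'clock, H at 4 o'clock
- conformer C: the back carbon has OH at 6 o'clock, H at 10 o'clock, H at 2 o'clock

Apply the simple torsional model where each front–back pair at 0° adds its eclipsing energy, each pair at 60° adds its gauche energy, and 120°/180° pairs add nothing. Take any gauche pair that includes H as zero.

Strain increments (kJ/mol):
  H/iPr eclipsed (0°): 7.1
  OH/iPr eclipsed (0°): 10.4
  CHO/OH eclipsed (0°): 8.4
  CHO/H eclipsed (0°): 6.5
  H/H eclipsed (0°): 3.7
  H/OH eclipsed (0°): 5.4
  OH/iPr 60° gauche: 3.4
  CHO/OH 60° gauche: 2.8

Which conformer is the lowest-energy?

A (eclipsed): H–OH eclipsed, CHO–H eclipsed, iPr–H eclipsed; 5.4 + 6.5 + 7.1 = 19.0 kJ/mol.
B (eclipsed): H–H eclipsed, CHO–H eclipsed, iPr–OH eclipsed; 3.7 + 6.5 + 10.4 = 20.6 kJ/mol.
C (staggered): CHO–OH gauche, iPr–OH gauche; 2.8 + 3.4 = 6.2 kJ/mol.
C has the lowest total (6.2 kJ/mol).

C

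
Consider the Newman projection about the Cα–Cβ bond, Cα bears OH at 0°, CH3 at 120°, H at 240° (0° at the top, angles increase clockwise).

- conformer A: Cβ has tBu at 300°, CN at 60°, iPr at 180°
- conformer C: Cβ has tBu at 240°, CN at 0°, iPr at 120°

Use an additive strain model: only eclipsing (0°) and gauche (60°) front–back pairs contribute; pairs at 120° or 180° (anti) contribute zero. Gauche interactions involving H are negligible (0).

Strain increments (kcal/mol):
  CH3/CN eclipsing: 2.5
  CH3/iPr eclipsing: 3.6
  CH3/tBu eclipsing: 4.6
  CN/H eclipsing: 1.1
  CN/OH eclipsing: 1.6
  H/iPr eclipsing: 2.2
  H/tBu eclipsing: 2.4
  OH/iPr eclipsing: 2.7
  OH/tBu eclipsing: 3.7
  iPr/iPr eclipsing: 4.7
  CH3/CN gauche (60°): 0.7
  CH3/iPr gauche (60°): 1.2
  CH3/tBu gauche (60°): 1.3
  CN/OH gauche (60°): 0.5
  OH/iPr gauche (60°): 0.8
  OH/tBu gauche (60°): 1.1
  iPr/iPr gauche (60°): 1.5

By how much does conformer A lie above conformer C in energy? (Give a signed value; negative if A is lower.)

A (staggered): OH–tBu gauche, OH–CN gauche, CH3–CN gauche, CH3–iPr gauche; 1.1 + 0.5 + 0.7 + 1.2 = 3.5 kcal/mol.
C (eclipsed): OH–CN eclipsed, CH3–iPr eclipsed, H–tBu eclipsed; 1.6 + 3.6 + 2.4 = 7.6 kcal/mol.
E(A) − E(C) = 3.5 − 7.6 = -4.1 kcal/mol.

-4.1 kcal/mol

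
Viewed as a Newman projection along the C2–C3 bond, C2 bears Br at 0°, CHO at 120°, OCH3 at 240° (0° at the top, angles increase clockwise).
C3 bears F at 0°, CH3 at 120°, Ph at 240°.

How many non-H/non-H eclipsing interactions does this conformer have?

3

Non-H eclipsing pairs: Br(0°)/F(0°); CHO(120°)/CH3(120°); OCH3(240°)/Ph(240°) — 3 interactions.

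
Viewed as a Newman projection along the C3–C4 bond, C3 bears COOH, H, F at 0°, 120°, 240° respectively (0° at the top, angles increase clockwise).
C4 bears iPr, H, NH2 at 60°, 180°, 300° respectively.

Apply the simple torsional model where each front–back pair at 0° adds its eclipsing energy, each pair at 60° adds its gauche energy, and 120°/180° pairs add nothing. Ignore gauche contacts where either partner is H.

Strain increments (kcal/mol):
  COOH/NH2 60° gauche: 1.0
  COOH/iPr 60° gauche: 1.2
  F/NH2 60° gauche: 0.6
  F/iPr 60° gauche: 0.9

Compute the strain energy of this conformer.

2.8 kcal/mol

This conformer (staggered): COOH(0°)/iPr(60°) gauche 1.2; COOH(0°)/NH2(300°) gauche 1.0; F(240°)/NH2(300°) gauche 0.6 → 2.8 kcal/mol.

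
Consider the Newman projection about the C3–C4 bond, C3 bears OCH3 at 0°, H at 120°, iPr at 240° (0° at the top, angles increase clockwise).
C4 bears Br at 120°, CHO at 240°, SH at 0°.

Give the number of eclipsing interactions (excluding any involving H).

2

Non-H eclipsing pairs: OCH3(0°)/SH(0°); iPr(240°)/CHO(240°) — 2 interactions.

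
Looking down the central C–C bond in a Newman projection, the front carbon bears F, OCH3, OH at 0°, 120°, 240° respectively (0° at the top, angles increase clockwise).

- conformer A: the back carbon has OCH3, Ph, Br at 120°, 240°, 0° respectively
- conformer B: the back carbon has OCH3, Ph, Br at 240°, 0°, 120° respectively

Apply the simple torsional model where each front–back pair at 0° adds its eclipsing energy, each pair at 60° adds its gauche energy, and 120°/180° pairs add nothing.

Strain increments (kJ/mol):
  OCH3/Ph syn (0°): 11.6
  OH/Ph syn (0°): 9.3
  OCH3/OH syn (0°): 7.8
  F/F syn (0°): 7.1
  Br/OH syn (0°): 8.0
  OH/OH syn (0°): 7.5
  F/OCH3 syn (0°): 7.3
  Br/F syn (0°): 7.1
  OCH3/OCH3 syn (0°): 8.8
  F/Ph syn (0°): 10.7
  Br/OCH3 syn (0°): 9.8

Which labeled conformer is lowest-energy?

A (eclipsed): F(0°)/Br(0°) eclipsed 7.1; OCH3(120°)/OCH3(120°) eclipsed 8.8; OH(240°)/Ph(240°) eclipsed 9.3 → 25.2 kJ/mol.
B (eclipsed): F(0°)/Ph(0°) eclipsed 10.7; OCH3(120°)/Br(120°) eclipsed 9.8; OH(240°)/OCH3(240°) eclipsed 7.8 → 28.3 kJ/mol.
A has the lowest total (25.2 kJ/mol).

A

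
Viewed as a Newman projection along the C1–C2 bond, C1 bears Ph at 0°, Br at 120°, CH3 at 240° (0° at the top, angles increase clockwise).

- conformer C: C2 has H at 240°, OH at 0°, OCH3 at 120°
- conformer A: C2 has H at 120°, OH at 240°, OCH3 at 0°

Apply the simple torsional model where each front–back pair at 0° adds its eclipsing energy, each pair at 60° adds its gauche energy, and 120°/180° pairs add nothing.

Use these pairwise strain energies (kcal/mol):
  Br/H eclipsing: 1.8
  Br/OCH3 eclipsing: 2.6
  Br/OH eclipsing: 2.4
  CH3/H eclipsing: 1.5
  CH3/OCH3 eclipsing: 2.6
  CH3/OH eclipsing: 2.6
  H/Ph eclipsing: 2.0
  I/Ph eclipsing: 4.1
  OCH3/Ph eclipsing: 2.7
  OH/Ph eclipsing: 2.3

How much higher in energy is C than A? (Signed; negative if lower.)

C is eclipsed. Ph at 0° is eclipsed with OH at 0° (2.3); Br at 120° is eclipsed with OCH3 at 120° (2.6); CH3 at 240° is eclipsed with H at 240° (1.5). Total 6.4 kcal/mol.
A is eclipsed. Ph at 0° is eclipsed with OCH3 at 0° (2.7); Br at 120° is eclipsed with H at 120° (1.8); CH3 at 240° is eclipsed with OH at 240° (2.6). Total 7.1 kcal/mol.
E(C) − E(A) = 6.4 − 7.1 = -0.7 kcal/mol.

-0.7 kcal/mol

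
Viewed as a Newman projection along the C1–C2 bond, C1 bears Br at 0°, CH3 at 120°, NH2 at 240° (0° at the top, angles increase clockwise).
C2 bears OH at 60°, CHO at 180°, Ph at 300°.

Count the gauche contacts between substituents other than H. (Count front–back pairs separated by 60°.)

Non-H gauche pairs: Br(0°)/OH(60°); Br(0°)/Ph(300°); CH3(120°)/OH(60°); CH3(120°)/CHO(180°); NH2(240°)/CHO(180°); NH2(240°)/Ph(300°) — 6 interactions.

6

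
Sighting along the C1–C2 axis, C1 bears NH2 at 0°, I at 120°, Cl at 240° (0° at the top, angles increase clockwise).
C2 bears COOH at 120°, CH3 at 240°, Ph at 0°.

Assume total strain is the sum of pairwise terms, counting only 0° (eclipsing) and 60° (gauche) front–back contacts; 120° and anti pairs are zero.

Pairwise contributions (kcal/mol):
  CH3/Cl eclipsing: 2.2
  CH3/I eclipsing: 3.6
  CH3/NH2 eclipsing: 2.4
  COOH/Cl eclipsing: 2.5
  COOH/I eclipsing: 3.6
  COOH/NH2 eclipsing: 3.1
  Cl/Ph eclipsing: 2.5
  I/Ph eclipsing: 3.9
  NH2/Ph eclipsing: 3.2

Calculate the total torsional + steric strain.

9.0 kcal/mol

This conformer (eclipsed): NH2–Ph eclipsed, I–COOH eclipsed, Cl–CH3 eclipsed; 3.2 + 3.6 + 2.2 = 9.0 kcal/mol.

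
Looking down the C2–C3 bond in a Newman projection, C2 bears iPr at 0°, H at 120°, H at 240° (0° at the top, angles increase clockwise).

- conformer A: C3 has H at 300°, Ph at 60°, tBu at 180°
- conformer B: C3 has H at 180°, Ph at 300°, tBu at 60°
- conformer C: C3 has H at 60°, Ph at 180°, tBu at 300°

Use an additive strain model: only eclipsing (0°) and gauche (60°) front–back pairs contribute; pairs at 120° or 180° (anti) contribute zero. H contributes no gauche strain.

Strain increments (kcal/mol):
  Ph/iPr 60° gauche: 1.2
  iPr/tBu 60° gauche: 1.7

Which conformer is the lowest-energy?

A

A (staggered): iPr–Ph gauche; 1.2 = 1.2 kcal/mol.
B (staggered): iPr–Ph gauche, iPr–tBu gauche; 1.2 + 1.7 = 2.9 kcal/mol.
C (staggered): iPr–tBu gauche; 1.7 = 1.7 kcal/mol.
A has the lowest total (1.2 kcal/mol).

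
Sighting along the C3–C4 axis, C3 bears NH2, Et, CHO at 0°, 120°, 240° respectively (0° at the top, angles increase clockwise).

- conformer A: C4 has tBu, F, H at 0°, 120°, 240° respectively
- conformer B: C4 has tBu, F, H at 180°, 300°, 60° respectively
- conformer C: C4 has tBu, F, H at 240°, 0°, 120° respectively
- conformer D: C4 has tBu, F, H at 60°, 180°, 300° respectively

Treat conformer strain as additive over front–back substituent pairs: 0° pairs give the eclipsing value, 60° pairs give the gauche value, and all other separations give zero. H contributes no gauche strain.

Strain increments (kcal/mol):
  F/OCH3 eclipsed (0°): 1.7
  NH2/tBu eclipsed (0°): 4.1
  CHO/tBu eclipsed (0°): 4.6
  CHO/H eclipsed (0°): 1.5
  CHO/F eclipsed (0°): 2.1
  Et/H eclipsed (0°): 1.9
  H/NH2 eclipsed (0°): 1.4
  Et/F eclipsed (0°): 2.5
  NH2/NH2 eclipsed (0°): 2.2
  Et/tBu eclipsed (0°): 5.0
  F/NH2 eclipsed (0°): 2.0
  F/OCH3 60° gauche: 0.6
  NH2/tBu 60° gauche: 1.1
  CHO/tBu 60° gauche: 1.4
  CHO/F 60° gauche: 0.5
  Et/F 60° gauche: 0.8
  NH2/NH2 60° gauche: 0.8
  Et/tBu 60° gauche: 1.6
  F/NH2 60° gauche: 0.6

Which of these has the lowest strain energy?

A is eclipsed. NH2 at 0° is eclipsed with tBu at 0° (4.1); Et at 120° is eclipsed with F at 120° (2.5); CHO at 240° is eclipsed with H at 240° (1.5). Total 8.1 kcal/mol.
B is staggered. NH2 at 0° is gauche with F at 300° (0.6); Et at 120° is gauche with tBu at 180° (1.6); CHO at 240° is gauche with tBu at 180° (1.4); CHO at 240° is gauche with F at 300° (0.5). Total 4.1 kcal/mol.
C is eclipsed. NH2 at 0° is eclipsed with F at 0° (2.0); Et at 120° is eclipsed with H at 120° (1.9); CHO at 240° is eclipsed with tBu at 240° (4.6). Total 8.5 kcal/mol.
D is staggered. NH2 at 0° is gauche with tBu at 60° (1.1); Et at 120° is gauche with tBu at 60° (1.6); Et at 120° is gauche with F at 180° (0.8); CHO at 240° is gauche with F at 180° (0.5). Total 4.0 kcal/mol.
D has the lowest total (4.0 kcal/mol).

D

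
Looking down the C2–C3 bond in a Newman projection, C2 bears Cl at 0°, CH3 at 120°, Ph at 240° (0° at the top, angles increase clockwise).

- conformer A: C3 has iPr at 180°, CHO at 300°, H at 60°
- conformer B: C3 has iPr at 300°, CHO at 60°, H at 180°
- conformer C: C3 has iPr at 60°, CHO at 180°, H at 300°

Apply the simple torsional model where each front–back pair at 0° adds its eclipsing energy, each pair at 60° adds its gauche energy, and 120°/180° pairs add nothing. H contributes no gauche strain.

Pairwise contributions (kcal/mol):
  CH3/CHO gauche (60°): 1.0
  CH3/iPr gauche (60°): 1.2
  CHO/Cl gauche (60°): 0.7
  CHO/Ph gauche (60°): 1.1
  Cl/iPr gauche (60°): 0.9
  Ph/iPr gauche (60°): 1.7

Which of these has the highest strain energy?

A is staggered. Cl at 0° is gauche with CHO at 300° (0.7); CH3 at 120° is gauche with iPr at 180° (1.2); Ph at 240° is gauche with iPr at 180° (1.7); Ph at 240° is gauche with CHO at 300° (1.1). Total 4.7 kcal/mol.
B is staggered. Cl at 0° is gauche with iPr at 300° (0.9); Cl at 0° is gauche with CHO at 60° (0.7); CH3 at 120° is gauche with CHO at 60° (1.0); Ph at 240° is gauche with iPr at 300° (1.7). Total 4.3 kcal/mol.
C is staggered. Cl at 0° is gauche with iPr at 60° (0.9); CH3 at 120° is gauche with iPr at 60° (1.2); CH3 at 120° is gauche with CHO at 180° (1.0); Ph at 240° is gauche with CHO at 180° (1.1). Total 4.2 kcal/mol.
A has the highest total (4.7 kcal/mol).

A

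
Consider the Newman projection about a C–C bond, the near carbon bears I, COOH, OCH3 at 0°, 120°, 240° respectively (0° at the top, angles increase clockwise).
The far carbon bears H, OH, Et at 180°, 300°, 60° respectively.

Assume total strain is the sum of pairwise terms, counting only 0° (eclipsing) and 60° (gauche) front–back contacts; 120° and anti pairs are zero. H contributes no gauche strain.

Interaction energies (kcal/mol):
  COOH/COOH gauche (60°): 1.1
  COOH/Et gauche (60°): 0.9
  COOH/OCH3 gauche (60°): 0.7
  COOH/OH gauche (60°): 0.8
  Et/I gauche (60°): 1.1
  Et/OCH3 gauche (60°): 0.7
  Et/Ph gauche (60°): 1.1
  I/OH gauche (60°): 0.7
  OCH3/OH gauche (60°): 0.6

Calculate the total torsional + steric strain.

3.3 kcal/mol

This conformer is staggered. I at 0° is gauche with OH at 300° (0.7); I at 0° is gauche with Et at 60° (1.1); COOH at 120° is gauche with Et at 60° (0.9); OCH3 at 240° is gauche with OH at 300° (0.6). Total 3.3 kcal/mol.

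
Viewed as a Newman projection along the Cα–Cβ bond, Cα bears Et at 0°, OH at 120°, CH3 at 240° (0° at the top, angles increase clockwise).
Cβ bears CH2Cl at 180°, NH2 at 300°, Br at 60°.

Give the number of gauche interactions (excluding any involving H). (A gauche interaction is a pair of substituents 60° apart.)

6

Non-H gauche pairs: Et(0°)/NH2(300°); Et(0°)/Br(60°); OH(120°)/CH2Cl(180°); OH(120°)/Br(60°); CH3(240°)/CH2Cl(180°); CH3(240°)/NH2(300°) — 6 interactions.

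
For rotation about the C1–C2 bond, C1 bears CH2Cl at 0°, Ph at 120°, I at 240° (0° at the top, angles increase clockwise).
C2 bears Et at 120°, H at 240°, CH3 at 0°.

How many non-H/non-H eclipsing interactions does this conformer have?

2

Non-H eclipsing pairs: CH2Cl(0°)/CH3(0°); Ph(120°)/Et(120°) — 2 interactions.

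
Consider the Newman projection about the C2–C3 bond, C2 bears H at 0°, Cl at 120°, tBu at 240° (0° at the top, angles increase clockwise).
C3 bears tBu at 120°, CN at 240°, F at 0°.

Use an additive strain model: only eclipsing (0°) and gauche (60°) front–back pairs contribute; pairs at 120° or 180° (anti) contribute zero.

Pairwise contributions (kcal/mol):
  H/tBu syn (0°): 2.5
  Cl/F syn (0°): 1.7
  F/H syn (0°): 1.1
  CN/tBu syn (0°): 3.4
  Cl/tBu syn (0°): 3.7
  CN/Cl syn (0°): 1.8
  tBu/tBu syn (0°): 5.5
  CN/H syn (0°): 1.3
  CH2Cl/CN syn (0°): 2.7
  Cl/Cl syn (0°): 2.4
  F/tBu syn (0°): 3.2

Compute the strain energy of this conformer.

This conformer (eclipsed): H(0°)/F(0°) eclipsed 1.1; Cl(120°)/tBu(120°) eclipsed 3.7; tBu(240°)/CN(240°) eclipsed 3.4 → 8.2 kcal/mol.

8.2 kcal/mol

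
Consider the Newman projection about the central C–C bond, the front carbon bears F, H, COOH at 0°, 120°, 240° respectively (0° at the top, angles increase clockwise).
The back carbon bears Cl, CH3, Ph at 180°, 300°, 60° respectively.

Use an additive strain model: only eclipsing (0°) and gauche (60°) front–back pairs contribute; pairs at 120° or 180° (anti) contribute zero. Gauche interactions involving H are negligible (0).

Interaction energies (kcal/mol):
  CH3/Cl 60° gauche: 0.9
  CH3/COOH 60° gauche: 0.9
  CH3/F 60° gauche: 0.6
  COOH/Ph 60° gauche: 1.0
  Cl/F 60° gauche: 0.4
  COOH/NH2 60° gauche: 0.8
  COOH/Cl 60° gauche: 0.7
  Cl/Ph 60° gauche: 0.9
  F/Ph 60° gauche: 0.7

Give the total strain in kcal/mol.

This conformer is staggered. F at 0° is gauche with CH3 at 300° (0.6); F at 0° is gauche with Ph at 60° (0.7); COOH at 240° is gauche with Cl at 180° (0.7); COOH at 240° is gauche with CH3 at 300° (0.9). Total 2.9 kcal/mol.

2.9 kcal/mol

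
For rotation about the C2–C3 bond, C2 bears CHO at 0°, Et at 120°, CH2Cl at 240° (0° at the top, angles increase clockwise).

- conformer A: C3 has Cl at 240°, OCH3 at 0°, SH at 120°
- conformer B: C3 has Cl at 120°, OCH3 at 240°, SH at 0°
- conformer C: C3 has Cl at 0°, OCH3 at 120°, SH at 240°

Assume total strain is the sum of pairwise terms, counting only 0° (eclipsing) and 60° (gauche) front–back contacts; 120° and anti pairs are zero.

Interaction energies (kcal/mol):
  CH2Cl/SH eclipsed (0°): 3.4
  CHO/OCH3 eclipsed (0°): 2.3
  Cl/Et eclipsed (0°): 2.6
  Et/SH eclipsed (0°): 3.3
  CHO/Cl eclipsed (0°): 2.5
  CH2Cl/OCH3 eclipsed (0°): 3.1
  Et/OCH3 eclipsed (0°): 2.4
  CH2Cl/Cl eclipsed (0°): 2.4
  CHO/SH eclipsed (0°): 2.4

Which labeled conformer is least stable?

C

A is eclipsed. CHO at 0° is eclipsed with OCH3 at 0° (2.3); Et at 120° is eclipsed with SH at 120° (3.3); CH2Cl at 240° is eclipsed with Cl at 240° (2.4). Total 8.0 kcal/mol.
B is eclipsed. CHO at 0° is eclipsed with SH at 0° (2.4); Et at 120° is eclipsed with Cl at 120° (2.6); CH2Cl at 240° is eclipsed with OCH3 at 240° (3.1). Total 8.1 kcal/mol.
C is eclipsed. CHO at 0° is eclipsed with Cl at 0° (2.5); Et at 120° is eclipsed with OCH3 at 120° (2.4); CH2Cl at 240° is eclipsed with SH at 240° (3.4). Total 8.3 kcal/mol.
C has the highest total (8.3 kcal/mol).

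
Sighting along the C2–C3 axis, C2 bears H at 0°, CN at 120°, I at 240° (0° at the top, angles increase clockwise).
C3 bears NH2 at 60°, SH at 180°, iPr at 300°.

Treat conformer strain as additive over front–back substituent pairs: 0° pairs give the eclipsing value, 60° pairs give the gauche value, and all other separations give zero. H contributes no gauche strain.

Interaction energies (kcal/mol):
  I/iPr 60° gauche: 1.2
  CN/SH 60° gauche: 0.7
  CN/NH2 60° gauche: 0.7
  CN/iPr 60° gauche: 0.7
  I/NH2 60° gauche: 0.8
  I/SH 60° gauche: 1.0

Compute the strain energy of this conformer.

3.6 kcal/mol

This conformer (staggered): CN–NH2 gauche, CN–SH gauche, I–SH gauche, I–iPr gauche; 0.7 + 0.7 + 1.0 + 1.2 = 3.6 kcal/mol.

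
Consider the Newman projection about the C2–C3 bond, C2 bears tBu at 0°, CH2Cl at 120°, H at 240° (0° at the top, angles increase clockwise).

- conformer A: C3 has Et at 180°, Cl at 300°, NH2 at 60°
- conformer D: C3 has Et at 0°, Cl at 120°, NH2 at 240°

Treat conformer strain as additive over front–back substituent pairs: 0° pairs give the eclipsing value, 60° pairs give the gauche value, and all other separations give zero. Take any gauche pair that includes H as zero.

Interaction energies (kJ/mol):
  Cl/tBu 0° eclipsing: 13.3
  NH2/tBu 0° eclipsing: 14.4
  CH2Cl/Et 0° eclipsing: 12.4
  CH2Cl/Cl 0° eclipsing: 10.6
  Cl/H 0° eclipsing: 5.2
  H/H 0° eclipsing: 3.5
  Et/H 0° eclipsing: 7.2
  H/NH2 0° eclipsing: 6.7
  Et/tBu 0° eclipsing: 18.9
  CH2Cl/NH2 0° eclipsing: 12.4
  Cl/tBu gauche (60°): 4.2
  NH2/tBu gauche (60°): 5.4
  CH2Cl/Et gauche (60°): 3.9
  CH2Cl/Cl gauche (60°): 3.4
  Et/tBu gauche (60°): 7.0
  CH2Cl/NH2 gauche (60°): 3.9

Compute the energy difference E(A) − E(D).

A (staggered): tBu(0°)/Cl(300°) gauche 4.2; tBu(0°)/NH2(60°) gauche 5.4; CH2Cl(120°)/Et(180°) gauche 3.9; CH2Cl(120°)/NH2(60°) gauche 3.9 → 17.4 kJ/mol.
D (eclipsed): tBu(0°)/Et(0°) eclipsed 18.9; CH2Cl(120°)/Cl(120°) eclipsed 10.6; H(240°)/NH2(240°) eclipsed 6.7 → 36.2 kJ/mol.
E(A) − E(D) = 17.4 − 36.2 = -18.8 kJ/mol.

-18.8 kJ/mol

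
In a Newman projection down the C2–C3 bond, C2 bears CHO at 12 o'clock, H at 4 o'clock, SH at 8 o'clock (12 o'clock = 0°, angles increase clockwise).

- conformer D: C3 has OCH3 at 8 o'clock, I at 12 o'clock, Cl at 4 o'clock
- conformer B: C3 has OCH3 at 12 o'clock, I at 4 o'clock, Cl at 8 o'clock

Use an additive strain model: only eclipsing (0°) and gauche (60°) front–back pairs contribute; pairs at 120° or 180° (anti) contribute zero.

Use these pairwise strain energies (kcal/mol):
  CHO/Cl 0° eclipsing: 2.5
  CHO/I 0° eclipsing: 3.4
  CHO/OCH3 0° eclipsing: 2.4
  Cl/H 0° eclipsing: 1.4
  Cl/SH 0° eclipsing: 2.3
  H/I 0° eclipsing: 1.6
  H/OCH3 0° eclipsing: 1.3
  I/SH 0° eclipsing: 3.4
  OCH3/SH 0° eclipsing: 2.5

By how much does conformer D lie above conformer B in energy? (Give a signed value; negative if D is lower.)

+1.0 kcal/mol

D is eclipsed. CHO at 0° is eclipsed with I at 0° (3.4); H at 120° is eclipsed with Cl at 120° (1.4); SH at 240° is eclipsed with OCH3 at 240° (2.5). Total 7.3 kcal/mol.
B is eclipsed. CHO at 0° is eclipsed with OCH3 at 0° (2.4); H at 120° is eclipsed with I at 120° (1.6); SH at 240° is eclipsed with Cl at 240° (2.3). Total 6.3 kcal/mol.
E(D) − E(B) = 7.3 − 6.3 = +1.0 kcal/mol.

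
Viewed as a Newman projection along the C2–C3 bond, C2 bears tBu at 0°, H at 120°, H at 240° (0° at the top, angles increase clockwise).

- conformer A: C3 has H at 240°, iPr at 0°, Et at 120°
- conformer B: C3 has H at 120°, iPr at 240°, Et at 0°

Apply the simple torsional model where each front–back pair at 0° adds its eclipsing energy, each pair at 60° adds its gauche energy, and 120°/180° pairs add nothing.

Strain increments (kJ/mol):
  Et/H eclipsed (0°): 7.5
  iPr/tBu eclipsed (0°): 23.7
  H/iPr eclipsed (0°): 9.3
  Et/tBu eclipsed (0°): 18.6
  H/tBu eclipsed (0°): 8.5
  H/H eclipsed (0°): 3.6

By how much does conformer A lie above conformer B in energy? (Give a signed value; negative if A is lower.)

+3.3 kJ/mol

A (eclipsed): tBu(0°)/iPr(0°) eclipsed 23.7; H(120°)/Et(120°) eclipsed 7.5; H(240°)/H(240°) eclipsed 3.6 → 34.8 kJ/mol.
B (eclipsed): tBu(0°)/Et(0°) eclipsed 18.6; H(120°)/H(120°) eclipsed 3.6; H(240°)/iPr(240°) eclipsed 9.3 → 31.5 kJ/mol.
E(A) − E(B) = 34.8 − 31.5 = +3.3 kJ/mol.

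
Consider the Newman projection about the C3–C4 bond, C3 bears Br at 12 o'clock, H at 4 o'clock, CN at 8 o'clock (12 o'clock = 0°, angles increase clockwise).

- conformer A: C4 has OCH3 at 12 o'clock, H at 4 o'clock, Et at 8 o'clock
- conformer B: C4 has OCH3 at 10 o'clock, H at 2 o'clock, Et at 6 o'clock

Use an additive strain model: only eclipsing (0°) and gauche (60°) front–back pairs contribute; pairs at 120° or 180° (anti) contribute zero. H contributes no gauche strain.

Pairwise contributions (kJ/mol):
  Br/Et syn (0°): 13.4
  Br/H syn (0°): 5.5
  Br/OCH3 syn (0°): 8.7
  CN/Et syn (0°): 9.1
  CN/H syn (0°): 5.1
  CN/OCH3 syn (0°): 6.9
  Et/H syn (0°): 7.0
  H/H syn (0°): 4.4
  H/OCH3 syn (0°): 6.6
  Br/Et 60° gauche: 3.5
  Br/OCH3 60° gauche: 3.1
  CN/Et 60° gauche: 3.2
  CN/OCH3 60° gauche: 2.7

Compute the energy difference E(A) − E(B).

A (eclipsed): Br(0°)/OCH3(0°) eclipsed 8.7; H(120°)/H(120°) eclipsed 4.4; CN(240°)/Et(240°) eclipsed 9.1 → 22.2 kJ/mol.
B (staggered): Br(0°)/OCH3(300°) gauche 3.1; CN(240°)/OCH3(300°) gauche 2.7; CN(240°)/Et(180°) gauche 3.2 → 9.0 kJ/mol.
E(A) − E(B) = 22.2 − 9.0 = +13.2 kJ/mol.

+13.2 kJ/mol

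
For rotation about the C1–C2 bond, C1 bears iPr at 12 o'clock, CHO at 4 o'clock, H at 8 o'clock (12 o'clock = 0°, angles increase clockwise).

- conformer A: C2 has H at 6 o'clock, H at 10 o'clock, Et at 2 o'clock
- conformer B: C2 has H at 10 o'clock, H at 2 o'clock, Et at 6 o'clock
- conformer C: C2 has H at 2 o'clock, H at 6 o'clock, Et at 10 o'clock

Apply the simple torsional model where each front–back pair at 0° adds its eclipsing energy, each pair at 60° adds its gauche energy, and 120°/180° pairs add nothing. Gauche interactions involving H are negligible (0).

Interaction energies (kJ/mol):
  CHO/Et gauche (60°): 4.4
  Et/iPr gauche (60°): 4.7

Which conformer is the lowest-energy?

A (staggered): iPr–Et gauche, CHO–Et gauche; 4.7 + 4.4 = 9.1 kJ/mol.
B (staggered): CHO–Et gauche; 4.4 = 4.4 kJ/mol.
C (staggered): iPr–Et gauche; 4.7 = 4.7 kJ/mol.
B has the lowest total (4.4 kJ/mol).

B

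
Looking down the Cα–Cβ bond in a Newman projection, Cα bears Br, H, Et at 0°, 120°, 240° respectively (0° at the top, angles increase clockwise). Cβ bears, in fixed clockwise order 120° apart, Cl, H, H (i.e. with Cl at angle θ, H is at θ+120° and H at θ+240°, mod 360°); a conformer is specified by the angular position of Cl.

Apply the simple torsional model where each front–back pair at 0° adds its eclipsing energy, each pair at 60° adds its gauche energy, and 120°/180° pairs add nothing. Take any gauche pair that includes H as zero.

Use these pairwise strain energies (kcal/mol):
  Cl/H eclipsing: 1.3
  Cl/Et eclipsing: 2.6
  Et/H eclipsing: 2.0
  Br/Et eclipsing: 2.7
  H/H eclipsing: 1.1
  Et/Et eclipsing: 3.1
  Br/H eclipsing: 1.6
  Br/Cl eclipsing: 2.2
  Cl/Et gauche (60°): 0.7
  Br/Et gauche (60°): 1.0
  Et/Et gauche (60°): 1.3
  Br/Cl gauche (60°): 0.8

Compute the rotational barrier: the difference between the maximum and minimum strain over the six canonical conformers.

Cl at 0° is eclipsed. Br at 0° is eclipsed with Cl at 0° (2.2); H at 120° is eclipsed with H at 120° (1.1); Et at 240° is eclipsed with H at 240° (2.0). Total 5.3 kcal/mol.
Cl at 60° is staggered. Br at 0° is gauche with Cl at 60° (0.8). Total 0.8 kcal/mol.
Cl at 120° is eclipsed. Br at 0° is eclipsed with H at 0° (1.6); H at 120° is eclipsed with Cl at 120° (1.3); Et at 240° is eclipsed with H at 240° (2.0). Total 4.9 kcal/mol.
Cl at 180° is staggered. Et at 240° is gauche with Cl at 180° (0.7). Total 0.7 kcal/mol.
Cl at 240° is eclipsed. Br at 0° is eclipsed with H at 0° (1.6); H at 120° is eclipsed with H at 120° (1.1); Et at 240° is eclipsed with Cl at 240° (2.6). Total 5.3 kcal/mol.
Cl at 300° is staggered. Br at 0° is gauche with Cl at 300° (0.8); Et at 240° is gauche with Cl at 300° (0.7). Total 1.5 kcal/mol.
Max at 0° (5.3 kcal/mol), min at 180° (0.7 kcal/mol); barrier = 4.6 kcal/mol.

4.6 kcal/mol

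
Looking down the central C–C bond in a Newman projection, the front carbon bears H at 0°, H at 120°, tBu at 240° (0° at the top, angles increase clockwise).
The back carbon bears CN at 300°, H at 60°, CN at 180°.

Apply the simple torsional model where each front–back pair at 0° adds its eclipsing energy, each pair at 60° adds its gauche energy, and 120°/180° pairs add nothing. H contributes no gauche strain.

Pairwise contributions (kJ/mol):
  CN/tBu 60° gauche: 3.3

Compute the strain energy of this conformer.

6.6 kJ/mol

This conformer is staggered. tBu at 240° is gauche with CN at 300° (3.3); tBu at 240° is gauche with CN at 180° (3.3). Total 6.6 kJ/mol.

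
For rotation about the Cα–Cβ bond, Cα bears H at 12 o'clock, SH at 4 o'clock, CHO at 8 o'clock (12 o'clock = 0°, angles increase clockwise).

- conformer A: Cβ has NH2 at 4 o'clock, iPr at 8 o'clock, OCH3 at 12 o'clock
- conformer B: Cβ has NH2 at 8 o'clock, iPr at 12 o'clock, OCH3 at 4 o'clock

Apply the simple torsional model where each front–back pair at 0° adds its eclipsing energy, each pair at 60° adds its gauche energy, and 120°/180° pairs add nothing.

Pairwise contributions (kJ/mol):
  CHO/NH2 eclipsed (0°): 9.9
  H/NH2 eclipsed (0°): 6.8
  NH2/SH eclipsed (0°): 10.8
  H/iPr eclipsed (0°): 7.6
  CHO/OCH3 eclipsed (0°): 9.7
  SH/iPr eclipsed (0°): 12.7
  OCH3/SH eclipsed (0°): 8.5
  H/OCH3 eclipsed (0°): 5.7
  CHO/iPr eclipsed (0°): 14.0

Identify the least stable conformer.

A is eclipsed. H at 0° is eclipsed with OCH3 at 0° (5.7); SH at 120° is eclipsed with NH2 at 120° (10.8); CHO at 240° is eclipsed with iPr at 240° (14.0). Total 30.5 kJ/mol.
B is eclipsed. H at 0° is eclipsed with iPr at 0° (7.6); SH at 120° is eclipsed with OCH3 at 120° (8.5); CHO at 240° is eclipsed with NH2 at 240° (9.9). Total 26.0 kJ/mol.
A has the highest total (30.5 kJ/mol).

A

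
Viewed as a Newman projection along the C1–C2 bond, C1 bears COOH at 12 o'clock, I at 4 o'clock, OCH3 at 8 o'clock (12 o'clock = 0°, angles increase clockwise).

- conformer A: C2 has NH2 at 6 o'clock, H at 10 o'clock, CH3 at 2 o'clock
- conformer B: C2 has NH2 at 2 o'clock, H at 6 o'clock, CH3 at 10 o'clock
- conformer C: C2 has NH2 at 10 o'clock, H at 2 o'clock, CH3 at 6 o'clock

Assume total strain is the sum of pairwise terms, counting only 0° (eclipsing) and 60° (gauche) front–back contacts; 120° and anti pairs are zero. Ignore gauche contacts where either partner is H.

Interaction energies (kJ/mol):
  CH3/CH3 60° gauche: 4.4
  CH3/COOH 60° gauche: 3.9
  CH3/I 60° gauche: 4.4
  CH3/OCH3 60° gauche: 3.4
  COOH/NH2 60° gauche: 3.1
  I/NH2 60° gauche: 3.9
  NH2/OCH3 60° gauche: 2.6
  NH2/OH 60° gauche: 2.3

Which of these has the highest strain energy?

A

A is staggered. COOH at 0° is gauche with CH3 at 60° (3.9); I at 120° is gauche with NH2 at 180° (3.9); I at 120° is gauche with CH3 at 60° (4.4); OCH3 at 240° is gauche with NH2 at 180° (2.6). Total 14.8 kJ/mol.
B is staggered. COOH at 0° is gauche with NH2 at 60° (3.1); COOH at 0° is gauche with CH3 at 300° (3.9); I at 120° is gauche with NH2 at 60° (3.9); OCH3 at 240° is gauche with CH3 at 300° (3.4). Total 14.3 kJ/mol.
C is staggered. COOH at 0° is gauche with NH2 at 300° (3.1); I at 120° is gauche with CH3 at 180° (4.4); OCH3 at 240° is gauche with NH2 at 300° (2.6); OCH3 at 240° is gauche with CH3 at 180° (3.4). Total 13.5 kJ/mol.
A has the highest total (14.8 kJ/mol).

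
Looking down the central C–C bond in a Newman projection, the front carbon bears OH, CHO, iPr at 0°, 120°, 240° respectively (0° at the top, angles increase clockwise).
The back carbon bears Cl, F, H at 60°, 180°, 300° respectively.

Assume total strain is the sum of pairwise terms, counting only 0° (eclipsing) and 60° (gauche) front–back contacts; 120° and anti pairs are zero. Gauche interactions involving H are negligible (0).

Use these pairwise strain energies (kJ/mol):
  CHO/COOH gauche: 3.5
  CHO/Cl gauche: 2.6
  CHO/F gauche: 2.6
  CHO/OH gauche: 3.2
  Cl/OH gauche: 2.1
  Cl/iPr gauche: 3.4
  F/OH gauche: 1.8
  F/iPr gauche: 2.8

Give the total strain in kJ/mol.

This conformer (staggered): OH(0°)/Cl(60°) gauche 2.1; CHO(120°)/Cl(60°) gauche 2.6; CHO(120°)/F(180°) gauche 2.6; iPr(240°)/F(180°) gauche 2.8 → 10.1 kJ/mol.

10.1 kJ/mol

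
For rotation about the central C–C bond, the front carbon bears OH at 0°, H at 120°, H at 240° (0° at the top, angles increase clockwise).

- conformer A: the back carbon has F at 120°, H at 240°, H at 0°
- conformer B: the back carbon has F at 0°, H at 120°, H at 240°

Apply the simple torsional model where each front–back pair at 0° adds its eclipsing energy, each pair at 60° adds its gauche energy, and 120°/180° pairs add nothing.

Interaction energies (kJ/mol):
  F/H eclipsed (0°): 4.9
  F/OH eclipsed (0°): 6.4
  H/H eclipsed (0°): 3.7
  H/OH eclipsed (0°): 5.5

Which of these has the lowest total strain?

B

A (eclipsed): OH(0°)/H(0°) eclipsed 5.5; H(120°)/F(120°) eclipsed 4.9; H(240°)/H(240°) eclipsed 3.7 → 14.1 kJ/mol.
B (eclipsed): OH(0°)/F(0°) eclipsed 6.4; H(120°)/H(120°) eclipsed 3.7; H(240°)/H(240°) eclipsed 3.7 → 13.8 kJ/mol.
B has the lowest total (13.8 kJ/mol).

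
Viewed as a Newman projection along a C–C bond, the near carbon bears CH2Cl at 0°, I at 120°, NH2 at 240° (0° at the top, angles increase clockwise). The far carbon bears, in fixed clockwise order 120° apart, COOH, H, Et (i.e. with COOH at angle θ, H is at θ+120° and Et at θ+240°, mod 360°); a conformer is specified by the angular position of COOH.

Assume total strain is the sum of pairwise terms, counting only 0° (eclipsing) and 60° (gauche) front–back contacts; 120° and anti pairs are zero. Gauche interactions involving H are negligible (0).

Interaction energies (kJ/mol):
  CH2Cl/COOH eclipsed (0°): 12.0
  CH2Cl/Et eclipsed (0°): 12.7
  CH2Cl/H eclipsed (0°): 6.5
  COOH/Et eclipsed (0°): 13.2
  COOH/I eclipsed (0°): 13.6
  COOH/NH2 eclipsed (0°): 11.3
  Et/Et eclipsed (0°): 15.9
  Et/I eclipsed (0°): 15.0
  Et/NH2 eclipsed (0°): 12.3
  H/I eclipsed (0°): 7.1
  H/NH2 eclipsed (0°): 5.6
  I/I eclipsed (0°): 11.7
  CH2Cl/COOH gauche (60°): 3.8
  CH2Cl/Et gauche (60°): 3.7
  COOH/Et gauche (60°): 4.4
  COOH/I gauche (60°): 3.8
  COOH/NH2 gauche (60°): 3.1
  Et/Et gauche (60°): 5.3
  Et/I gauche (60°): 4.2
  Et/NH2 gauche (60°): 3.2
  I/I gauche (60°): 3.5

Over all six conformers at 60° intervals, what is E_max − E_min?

COOH at 0° (eclipsed): CH2Cl–COOH eclipsed, I–H eclipsed, NH2–Et eclipsed; 12.0 + 7.1 + 12.3 = 31.4 kJ/mol.
COOH at 60° (staggered): CH2Cl–COOH gauche, CH2Cl–Et gauche, I–COOH gauche, NH2–Et gauche; 3.8 + 3.7 + 3.8 + 3.2 = 14.5 kJ/mol.
COOH at 120° (eclipsed): CH2Cl–Et eclipsed, I–COOH eclipsed, NH2–H eclipsed; 12.7 + 13.6 + 5.6 = 31.9 kJ/mol.
COOH at 180° (staggered): CH2Cl–Et gauche, I–COOH gauche, I–Et gauche, NH2–COOH gauche; 3.7 + 3.8 + 4.2 + 3.1 = 14.8 kJ/mol.
COOH at 240° (eclipsed): CH2Cl–H eclipsed, I–Et eclipsed, NH2–COOH eclipsed; 6.5 + 15.0 + 11.3 = 32.8 kJ/mol.
COOH at 300° (staggered): CH2Cl–COOH gauche, I–Et gauche, NH2–COOH gauche, NH2–Et gauche; 3.8 + 4.2 + 3.1 + 3.2 = 14.3 kJ/mol.
Max at 240° (32.8 kJ/mol), min at 300° (14.3 kJ/mol); barrier = 18.5 kJ/mol.

18.5 kJ/mol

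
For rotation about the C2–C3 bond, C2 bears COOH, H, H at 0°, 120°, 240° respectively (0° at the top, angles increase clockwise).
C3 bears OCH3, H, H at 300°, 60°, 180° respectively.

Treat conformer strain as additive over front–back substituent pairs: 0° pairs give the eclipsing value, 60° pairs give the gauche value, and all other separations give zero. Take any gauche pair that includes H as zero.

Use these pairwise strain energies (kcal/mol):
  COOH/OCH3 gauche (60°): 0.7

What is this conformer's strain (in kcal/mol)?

0.7 kcal/mol

This conformer (staggered): COOH(0°)/OCH3(300°) gauche 0.7 → 0.7 kcal/mol.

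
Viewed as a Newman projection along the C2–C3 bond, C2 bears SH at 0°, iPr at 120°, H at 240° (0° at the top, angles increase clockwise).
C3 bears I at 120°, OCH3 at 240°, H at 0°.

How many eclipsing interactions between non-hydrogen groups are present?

1

Non-H eclipsing pairs: iPr(120°)/I(120°) — 1 interaction.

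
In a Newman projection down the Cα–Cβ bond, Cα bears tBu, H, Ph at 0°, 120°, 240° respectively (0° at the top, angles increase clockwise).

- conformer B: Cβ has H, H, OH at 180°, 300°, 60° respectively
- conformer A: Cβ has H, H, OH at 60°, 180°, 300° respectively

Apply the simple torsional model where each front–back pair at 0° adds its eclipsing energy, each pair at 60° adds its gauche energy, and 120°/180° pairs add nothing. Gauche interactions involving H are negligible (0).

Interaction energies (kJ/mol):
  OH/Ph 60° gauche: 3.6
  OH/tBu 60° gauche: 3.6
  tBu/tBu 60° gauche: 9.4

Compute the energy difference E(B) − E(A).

-3.6 kJ/mol

B (staggered): tBu(0°)/OH(60°) gauche 3.6 → 3.6 kJ/mol.
A (staggered): tBu(0°)/OH(300°) gauche 3.6; Ph(240°)/OH(300°) gauche 3.6 → 7.2 kJ/mol.
E(B) − E(A) = 3.6 − 7.2 = -3.6 kJ/mol.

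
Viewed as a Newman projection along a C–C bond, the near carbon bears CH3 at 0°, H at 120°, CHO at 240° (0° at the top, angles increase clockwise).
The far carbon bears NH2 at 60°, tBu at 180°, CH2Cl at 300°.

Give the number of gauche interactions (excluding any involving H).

4

Non-H gauche pairs: CH3(0°)/NH2(60°); CH3(0°)/CH2Cl(300°); CHO(240°)/tBu(180°); CHO(240°)/CH2Cl(300°) — 4 interactions.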